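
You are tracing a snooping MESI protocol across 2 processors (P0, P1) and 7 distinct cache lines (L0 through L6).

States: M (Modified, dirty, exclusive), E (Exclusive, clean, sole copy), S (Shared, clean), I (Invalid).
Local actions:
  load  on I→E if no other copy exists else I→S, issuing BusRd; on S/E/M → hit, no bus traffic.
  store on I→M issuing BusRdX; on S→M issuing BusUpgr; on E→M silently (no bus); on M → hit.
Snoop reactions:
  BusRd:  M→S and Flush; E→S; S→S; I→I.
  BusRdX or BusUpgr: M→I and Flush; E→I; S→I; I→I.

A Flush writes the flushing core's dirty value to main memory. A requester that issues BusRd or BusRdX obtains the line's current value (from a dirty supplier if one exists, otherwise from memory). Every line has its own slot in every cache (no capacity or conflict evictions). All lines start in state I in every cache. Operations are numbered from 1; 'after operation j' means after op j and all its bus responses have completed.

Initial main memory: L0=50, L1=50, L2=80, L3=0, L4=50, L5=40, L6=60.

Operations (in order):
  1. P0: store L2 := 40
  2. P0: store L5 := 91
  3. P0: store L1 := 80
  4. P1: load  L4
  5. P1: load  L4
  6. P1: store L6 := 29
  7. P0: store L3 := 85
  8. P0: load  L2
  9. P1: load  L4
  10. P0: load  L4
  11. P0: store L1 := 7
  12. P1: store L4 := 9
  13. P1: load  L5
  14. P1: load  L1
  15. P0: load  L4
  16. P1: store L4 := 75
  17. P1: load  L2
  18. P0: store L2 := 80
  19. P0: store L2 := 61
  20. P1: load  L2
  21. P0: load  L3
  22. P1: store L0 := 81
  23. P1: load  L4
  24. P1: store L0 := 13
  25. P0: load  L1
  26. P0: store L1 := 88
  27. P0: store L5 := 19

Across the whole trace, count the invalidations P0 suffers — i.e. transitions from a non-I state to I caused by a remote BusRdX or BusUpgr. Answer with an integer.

1. P0: store L2 := 40  bus=[BusRdX]  L2: P0=M P1=I  mem[L2]=80
2. P0: store L5 := 91  bus=[BusRdX]  L5: P0=M P1=I  mem[L5]=40
3. P0: store L1 := 80  bus=[BusRdX]  L1: P0=M P1=I  mem[L1]=50
4. P1: load  L4  bus=[BusRd]  L4: P0=I P1=E  mem[L4]=50
5. P1: load  L4  bus=[-]  L4: P0=I P1=E  mem[L4]=50
6. P1: store L6 := 29  bus=[BusRdX]  L6: P0=I P1=M  mem[L6]=60
7. P0: store L3 := 85  bus=[BusRdX]  L3: P0=M P1=I  mem[L3]=0
8. P0: load  L2  bus=[-]  L2: P0=M P1=I  mem[L2]=80
9. P1: load  L4  bus=[-]  L4: P0=I P1=E  mem[L4]=50
10. P0: load  L4  bus=[BusRd]  L4: P0=S P1=S  mem[L4]=50
11. P0: store L1 := 7  bus=[-]  L1: P0=M P1=I  mem[L1]=50
12. P1: store L4 := 9  bus=[BusUpgr]  L4: P0=I P1=M  mem[L4]=50
13. P1: load  L5  bus=[BusRd,Flush]  L5: P0=S P1=S  mem[L5]=91
14. P1: load  L1  bus=[BusRd,Flush]  L1: P0=S P1=S  mem[L1]=7
15. P0: load  L4  bus=[BusRd,Flush]  L4: P0=S P1=S  mem[L4]=9
16. P1: store L4 := 75  bus=[BusUpgr]  L4: P0=I P1=M  mem[L4]=9
17. P1: load  L2  bus=[BusRd,Flush]  L2: P0=S P1=S  mem[L2]=40
18. P0: store L2 := 80  bus=[BusUpgr]  L2: P0=M P1=I  mem[L2]=40
19. P0: store L2 := 61  bus=[-]  L2: P0=M P1=I  mem[L2]=40
20. P1: load  L2  bus=[BusRd,Flush]  L2: P0=S P1=S  mem[L2]=61
21. P0: load  L3  bus=[-]  L3: P0=M P1=I  mem[L3]=0
22. P1: store L0 := 81  bus=[BusRdX]  L0: P0=I P1=M  mem[L0]=50
23. P1: load  L4  bus=[-]  L4: P0=I P1=M  mem[L4]=9
24. P1: store L0 := 13  bus=[-]  L0: P0=I P1=M  mem[L0]=50
25. P0: load  L1  bus=[-]  L1: P0=S P1=S  mem[L1]=7
26. P0: store L1 := 88  bus=[BusUpgr]  L1: P0=M P1=I  mem[L1]=7
27. P0: store L5 := 19  bus=[BusUpgr]  L5: P0=M P1=I  mem[L5]=91

invalidations = 2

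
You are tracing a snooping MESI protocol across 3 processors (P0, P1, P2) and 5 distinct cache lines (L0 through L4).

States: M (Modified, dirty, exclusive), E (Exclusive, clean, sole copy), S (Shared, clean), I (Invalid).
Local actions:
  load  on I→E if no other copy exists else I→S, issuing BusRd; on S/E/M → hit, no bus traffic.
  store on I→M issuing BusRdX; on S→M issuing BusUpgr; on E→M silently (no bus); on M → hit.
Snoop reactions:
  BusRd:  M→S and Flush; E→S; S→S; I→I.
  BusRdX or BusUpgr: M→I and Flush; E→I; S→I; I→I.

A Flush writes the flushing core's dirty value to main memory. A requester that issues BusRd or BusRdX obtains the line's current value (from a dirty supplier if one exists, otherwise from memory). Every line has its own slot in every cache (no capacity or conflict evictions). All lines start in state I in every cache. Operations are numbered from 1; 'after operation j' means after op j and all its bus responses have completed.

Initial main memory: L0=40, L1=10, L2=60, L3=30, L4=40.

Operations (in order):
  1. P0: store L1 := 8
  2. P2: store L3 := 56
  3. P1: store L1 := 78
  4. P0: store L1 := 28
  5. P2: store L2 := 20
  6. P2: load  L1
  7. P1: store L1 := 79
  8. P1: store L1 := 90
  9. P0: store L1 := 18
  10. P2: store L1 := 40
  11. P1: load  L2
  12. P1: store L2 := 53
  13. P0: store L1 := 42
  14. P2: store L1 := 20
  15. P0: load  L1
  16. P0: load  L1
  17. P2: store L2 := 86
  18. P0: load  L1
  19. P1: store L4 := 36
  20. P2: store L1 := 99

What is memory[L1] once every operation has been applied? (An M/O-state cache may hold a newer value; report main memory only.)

[1] P0: store L1 := 8 | P0:M(8), P1:I, P2:I | bus: BusRdX
[2] P2: store L3 := 56 | P0:I, P1:I, P2:M(56) | bus: BusRdX
[3] P1: store L1 := 78 | P0:I, P1:M(78), P2:I | bus: BusRdX,Flush
[4] P0: store L1 := 28 | P0:M(28), P1:I, P2:I | bus: BusRdX,Flush
[5] P2: store L2 := 20 | P0:I, P1:I, P2:M(20) | bus: BusRdX
[6] P2: load  L1 | P0:S(28), P1:I, P2:S(28) | bus: BusRd,Flush
[7] P1: store L1 := 79 | P0:I, P1:M(79), P2:I | bus: BusRdX
[8] P1: store L1 := 90 | P0:I, P1:M(90), P2:I | bus: none
[9] P0: store L1 := 18 | P0:M(18), P1:I, P2:I | bus: BusRdX,Flush
[10] P2: store L1 := 40 | P0:I, P1:I, P2:M(40) | bus: BusRdX,Flush
[11] P1: load  L2 | P0:I, P1:S(20), P2:S(20) | bus: BusRd,Flush
[12] P1: store L2 := 53 | P0:I, P1:M(53), P2:I | bus: BusUpgr
[13] P0: store L1 := 42 | P0:M(42), P1:I, P2:I | bus: BusRdX,Flush
[14] P2: store L1 := 20 | P0:I, P1:I, P2:M(20) | bus: BusRdX,Flush
[15] P0: load  L1 | P0:S(20), P1:I, P2:S(20) | bus: BusRd,Flush
[16] P0: load  L1 | P0:S(20), P1:I, P2:S(20) | bus: none
[17] P2: store L2 := 86 | P0:I, P1:I, P2:M(86) | bus: BusRdX,Flush
[18] P0: load  L1 | P0:S(20), P1:I, P2:S(20) | bus: none
[19] P1: store L4 := 36 | P0:I, P1:M(36), P2:I | bus: BusRdX
[20] P2: store L1 := 99 | P0:I, P1:I, P2:M(99) | bus: BusUpgr

memory[L1] = 20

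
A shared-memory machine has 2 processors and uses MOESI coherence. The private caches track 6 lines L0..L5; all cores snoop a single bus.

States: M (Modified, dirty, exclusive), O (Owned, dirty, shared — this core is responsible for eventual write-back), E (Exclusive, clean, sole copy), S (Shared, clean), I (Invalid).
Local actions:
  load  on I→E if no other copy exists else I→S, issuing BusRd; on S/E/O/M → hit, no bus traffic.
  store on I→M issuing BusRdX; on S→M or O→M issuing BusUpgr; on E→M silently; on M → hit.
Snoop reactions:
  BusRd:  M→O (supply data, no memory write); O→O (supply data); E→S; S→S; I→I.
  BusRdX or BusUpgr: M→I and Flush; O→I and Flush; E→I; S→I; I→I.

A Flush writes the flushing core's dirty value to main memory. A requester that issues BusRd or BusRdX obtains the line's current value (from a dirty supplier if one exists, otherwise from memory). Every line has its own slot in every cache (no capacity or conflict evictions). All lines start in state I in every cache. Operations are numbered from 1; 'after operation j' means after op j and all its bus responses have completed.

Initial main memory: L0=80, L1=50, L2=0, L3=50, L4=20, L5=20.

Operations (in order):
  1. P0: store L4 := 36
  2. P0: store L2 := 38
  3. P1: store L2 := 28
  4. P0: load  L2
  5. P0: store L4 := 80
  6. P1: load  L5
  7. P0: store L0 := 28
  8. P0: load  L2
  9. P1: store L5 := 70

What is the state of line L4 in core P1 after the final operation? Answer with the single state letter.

  op1 P0: store L4 := 36 → M/I on L4; bus BusRdX; mem=20
  op2 P0: store L2 := 38 → M/I on L2; bus BusRdX; mem=0
  op3 P1: store L2 := 28 → I/M on L2; bus BusRdX Flush; mem=38
  op4 P0: load  L2 → S/O on L2; bus BusRd; mem=38
  op5 P0: store L4 := 80 → M/I on L4; bus (none); mem=20
  op6 P1: load  L5 → I/E on L5; bus BusRd; mem=20
  op7 P0: store L0 := 28 → M/I on L0; bus BusRdX; mem=80
  op8 P0: load  L2 → S/O on L2; bus (none); mem=38
  op9 P1: store L5 := 70 → I/M on L5; bus (none); mem=20

state = I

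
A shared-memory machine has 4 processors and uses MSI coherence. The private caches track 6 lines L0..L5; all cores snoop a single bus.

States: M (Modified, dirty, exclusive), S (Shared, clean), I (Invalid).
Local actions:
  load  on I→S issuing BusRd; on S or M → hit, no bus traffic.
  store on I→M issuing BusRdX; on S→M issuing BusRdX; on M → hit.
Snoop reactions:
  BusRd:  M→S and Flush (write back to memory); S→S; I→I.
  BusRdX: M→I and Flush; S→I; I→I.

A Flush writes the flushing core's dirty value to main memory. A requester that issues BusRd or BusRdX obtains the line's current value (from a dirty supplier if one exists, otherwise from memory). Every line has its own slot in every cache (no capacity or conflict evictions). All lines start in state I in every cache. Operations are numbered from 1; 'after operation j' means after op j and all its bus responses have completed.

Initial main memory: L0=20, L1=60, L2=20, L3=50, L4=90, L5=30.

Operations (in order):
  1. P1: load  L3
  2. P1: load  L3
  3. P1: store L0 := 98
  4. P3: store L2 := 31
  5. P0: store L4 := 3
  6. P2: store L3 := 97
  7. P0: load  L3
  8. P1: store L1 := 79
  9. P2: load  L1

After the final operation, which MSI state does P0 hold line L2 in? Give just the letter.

state = I

step 1: P1: load  L3  ⟶  ISII  (L3)  txn=BusRd  M[L3]=50
step 2: P1: load  L3  ⟶  ISII  (L3)  txn=∅  M[L3]=50
step 3: P1: store L0 := 98  ⟶  IMII  (L0)  txn=BusRdX  M[L0]=20
step 4: P3: store L2 := 31  ⟶  IIIM  (L2)  txn=BusRdX  M[L2]=20
step 5: P0: store L4 := 3  ⟶  MIII  (L4)  txn=BusRdX  M[L4]=90
step 6: P2: store L3 := 97  ⟶  IIMI  (L3)  txn=BusRdX  M[L3]=50
step 7: P0: load  L3  ⟶  SISI  (L3)  txn=BusRd+Flush  M[L3]=97
step 8: P1: store L1 := 79  ⟶  IMII  (L1)  txn=BusRdX  M[L1]=60
step 9: P2: load  L1  ⟶  ISSI  (L1)  txn=BusRd+Flush  M[L1]=79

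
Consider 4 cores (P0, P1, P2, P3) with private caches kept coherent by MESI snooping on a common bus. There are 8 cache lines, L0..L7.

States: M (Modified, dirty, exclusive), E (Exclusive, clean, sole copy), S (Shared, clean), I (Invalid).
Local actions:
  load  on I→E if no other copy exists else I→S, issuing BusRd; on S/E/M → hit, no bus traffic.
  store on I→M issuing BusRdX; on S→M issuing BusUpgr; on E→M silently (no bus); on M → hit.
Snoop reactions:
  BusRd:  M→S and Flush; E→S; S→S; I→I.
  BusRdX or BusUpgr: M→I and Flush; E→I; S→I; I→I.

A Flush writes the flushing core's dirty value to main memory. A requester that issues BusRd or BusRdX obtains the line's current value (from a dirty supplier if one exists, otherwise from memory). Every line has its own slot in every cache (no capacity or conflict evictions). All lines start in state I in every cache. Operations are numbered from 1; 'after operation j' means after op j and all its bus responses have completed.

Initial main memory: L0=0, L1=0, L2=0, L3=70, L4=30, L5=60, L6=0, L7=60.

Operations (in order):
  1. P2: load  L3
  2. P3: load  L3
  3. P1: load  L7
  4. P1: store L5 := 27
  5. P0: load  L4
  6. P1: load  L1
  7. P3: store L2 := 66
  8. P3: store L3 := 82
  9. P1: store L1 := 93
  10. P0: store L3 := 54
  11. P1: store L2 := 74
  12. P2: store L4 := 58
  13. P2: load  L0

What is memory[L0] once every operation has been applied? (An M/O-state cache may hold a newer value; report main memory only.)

[1] P2: load  L3 | P0:I, P1:I, P2:E(70), P3:I | bus: BusRd
[2] P3: load  L3 | P0:I, P1:I, P2:S(70), P3:S(70) | bus: BusRd
[3] P1: load  L7 | P0:I, P1:E(60), P2:I, P3:I | bus: BusRd
[4] P1: store L5 := 27 | P0:I, P1:M(27), P2:I, P3:I | bus: BusRdX
[5] P0: load  L4 | P0:E(30), P1:I, P2:I, P3:I | bus: BusRd
[6] P1: load  L1 | P0:I, P1:E(0), P2:I, P3:I | bus: BusRd
[7] P3: store L2 := 66 | P0:I, P1:I, P2:I, P3:M(66) | bus: BusRdX
[8] P3: store L3 := 82 | P0:I, P1:I, P2:I, P3:M(82) | bus: BusUpgr
[9] P1: store L1 := 93 | P0:I, P1:M(93), P2:I, P3:I | bus: none
[10] P0: store L3 := 54 | P0:M(54), P1:I, P2:I, P3:I | bus: BusRdX,Flush
[11] P1: store L2 := 74 | P0:I, P1:M(74), P2:I, P3:I | bus: BusRdX,Flush
[12] P2: store L4 := 58 | P0:I, P1:I, P2:M(58), P3:I | bus: BusRdX
[13] P2: load  L0 | P0:I, P1:I, P2:E(0), P3:I | bus: BusRd

memory[L0] = 0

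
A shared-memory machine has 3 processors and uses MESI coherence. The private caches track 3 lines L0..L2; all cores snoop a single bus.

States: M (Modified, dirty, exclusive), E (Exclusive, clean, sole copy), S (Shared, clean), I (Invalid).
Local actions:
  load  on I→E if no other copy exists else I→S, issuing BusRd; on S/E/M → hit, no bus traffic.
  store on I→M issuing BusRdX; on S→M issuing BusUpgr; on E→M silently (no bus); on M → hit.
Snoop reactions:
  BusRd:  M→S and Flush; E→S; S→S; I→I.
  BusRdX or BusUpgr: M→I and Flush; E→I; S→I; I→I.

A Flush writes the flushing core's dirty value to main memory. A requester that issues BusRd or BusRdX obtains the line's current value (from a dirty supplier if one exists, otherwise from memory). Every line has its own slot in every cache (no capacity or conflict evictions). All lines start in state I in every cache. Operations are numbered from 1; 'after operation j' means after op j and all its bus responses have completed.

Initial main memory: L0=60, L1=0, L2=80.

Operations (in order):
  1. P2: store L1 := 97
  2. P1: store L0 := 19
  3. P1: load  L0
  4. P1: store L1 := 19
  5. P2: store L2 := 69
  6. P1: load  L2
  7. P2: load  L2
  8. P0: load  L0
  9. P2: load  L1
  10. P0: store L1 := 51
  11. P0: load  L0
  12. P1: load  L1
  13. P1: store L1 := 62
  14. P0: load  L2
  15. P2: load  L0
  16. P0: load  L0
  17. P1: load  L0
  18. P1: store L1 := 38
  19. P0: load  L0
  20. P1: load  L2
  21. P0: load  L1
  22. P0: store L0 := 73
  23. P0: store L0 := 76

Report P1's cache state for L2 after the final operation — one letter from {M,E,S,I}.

state = S

  op1 P2: store L1 := 97 → I/I/M on L1; bus BusRdX; mem=0
  op2 P1: store L0 := 19 → I/M/I on L0; bus BusRdX; mem=60
  op3 P1: load  L0 → I/M/I on L0; bus (none); mem=60
  op4 P1: store L1 := 19 → I/M/I on L1; bus BusRdX Flush; mem=97
  op5 P2: store L2 := 69 → I/I/M on L2; bus BusRdX; mem=80
  op6 P1: load  L2 → I/S/S on L2; bus BusRd Flush; mem=69
  op7 P2: load  L2 → I/S/S on L2; bus (none); mem=69
  op8 P0: load  L0 → S/S/I on L0; bus BusRd Flush; mem=19
  op9 P2: load  L1 → I/S/S on L1; bus BusRd Flush; mem=19
  op10 P0: store L1 := 51 → M/I/I on L1; bus BusRdX; mem=19
  op11 P0: load  L0 → S/S/I on L0; bus (none); mem=19
  op12 P1: load  L1 → S/S/I on L1; bus BusRd Flush; mem=51
  op13 P1: store L1 := 62 → I/M/I on L1; bus BusUpgr; mem=51
  op14 P0: load  L2 → S/S/S on L2; bus BusRd; mem=69
  op15 P2: load  L0 → S/S/S on L0; bus BusRd; mem=19
  op16 P0: load  L0 → S/S/S on L0; bus (none); mem=19
  op17 P1: load  L0 → S/S/S on L0; bus (none); mem=19
  op18 P1: store L1 := 38 → I/M/I on L1; bus (none); mem=51
  op19 P0: load  L0 → S/S/S on L0; bus (none); mem=19
  op20 P1: load  L2 → S/S/S on L2; bus (none); mem=69
  op21 P0: load  L1 → S/S/I on L1; bus BusRd Flush; mem=38
  op22 P0: store L0 := 73 → M/I/I on L0; bus BusUpgr; mem=19
  op23 P0: store L0 := 76 → M/I/I on L0; bus (none); mem=19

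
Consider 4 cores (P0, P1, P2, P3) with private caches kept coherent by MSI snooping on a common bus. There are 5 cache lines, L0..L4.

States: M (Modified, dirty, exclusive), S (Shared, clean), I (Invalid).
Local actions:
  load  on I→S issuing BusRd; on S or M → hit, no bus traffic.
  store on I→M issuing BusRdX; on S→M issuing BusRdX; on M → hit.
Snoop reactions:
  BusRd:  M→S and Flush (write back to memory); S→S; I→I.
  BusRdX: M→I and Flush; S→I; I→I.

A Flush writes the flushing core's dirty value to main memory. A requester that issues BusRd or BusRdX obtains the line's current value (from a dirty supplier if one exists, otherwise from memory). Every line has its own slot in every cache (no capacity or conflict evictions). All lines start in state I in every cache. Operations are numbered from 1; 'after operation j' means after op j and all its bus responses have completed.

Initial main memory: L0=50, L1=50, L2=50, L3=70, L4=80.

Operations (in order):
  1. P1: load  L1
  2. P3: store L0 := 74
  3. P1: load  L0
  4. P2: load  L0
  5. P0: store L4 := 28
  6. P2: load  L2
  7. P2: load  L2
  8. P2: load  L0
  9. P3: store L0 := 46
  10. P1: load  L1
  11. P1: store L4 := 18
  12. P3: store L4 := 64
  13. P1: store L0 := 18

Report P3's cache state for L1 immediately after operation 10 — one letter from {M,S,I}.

state = I

[1] P1: load  L1 | P0:I, P1:S(50), P2:I, P3:I | bus: BusRd
[2] P3: store L0 := 74 | P0:I, P1:I, P2:I, P3:M(74) | bus: BusRdX
[3] P1: load  L0 | P0:I, P1:S(74), P2:I, P3:S(74) | bus: BusRd,Flush
[4] P2: load  L0 | P0:I, P1:S(74), P2:S(74), P3:S(74) | bus: BusRd
[5] P0: store L4 := 28 | P0:M(28), P1:I, P2:I, P3:I | bus: BusRdX
[6] P2: load  L2 | P0:I, P1:I, P2:S(50), P3:I | bus: BusRd
[7] P2: load  L2 | P0:I, P1:I, P2:S(50), P3:I | bus: none
[8] P2: load  L0 | P0:I, P1:S(74), P2:S(74), P3:S(74) | bus: none
[9] P3: store L0 := 46 | P0:I, P1:I, P2:I, P3:M(46) | bus: BusRdX
[10] P1: load  L1 | P0:I, P1:S(50), P2:I, P3:I | bus: none
[11] P1: store L4 := 18 | P0:I, P1:M(18), P2:I, P3:I | bus: BusRdX,Flush
[12] P3: store L4 := 64 | P0:I, P1:I, P2:I, P3:M(64) | bus: BusRdX,Flush
[13] P1: store L0 := 18 | P0:I, P1:M(18), P2:I, P3:I | bus: BusRdX,Flush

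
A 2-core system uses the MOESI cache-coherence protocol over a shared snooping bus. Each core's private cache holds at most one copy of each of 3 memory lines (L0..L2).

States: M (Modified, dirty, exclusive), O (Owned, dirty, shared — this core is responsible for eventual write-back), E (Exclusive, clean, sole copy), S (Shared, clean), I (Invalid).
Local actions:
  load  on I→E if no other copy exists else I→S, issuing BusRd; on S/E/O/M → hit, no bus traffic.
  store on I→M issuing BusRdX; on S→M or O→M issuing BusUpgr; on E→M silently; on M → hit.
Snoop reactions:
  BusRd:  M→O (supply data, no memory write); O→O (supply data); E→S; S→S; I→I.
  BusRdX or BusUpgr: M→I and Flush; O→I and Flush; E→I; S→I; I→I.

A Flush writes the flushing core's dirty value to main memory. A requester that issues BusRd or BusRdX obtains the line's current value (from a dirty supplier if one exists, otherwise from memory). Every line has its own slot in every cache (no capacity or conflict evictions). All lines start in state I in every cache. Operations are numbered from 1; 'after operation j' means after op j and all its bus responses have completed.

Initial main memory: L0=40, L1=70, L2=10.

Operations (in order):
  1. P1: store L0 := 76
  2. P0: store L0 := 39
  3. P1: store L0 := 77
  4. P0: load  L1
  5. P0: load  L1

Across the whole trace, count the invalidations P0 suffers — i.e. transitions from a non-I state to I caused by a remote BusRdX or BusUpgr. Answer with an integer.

  op1 P1: store L0 := 76 → I/M on L0; bus BusRdX; mem=40
  op2 P0: store L0 := 39 → M/I on L0; bus BusRdX Flush; mem=76
  op3 P1: store L0 := 77 → I/M on L0; bus BusRdX Flush; mem=39
  op4 P0: load  L1 → E/I on L1; bus BusRd; mem=70
  op5 P0: load  L1 → E/I on L1; bus (none); mem=70

invalidations = 1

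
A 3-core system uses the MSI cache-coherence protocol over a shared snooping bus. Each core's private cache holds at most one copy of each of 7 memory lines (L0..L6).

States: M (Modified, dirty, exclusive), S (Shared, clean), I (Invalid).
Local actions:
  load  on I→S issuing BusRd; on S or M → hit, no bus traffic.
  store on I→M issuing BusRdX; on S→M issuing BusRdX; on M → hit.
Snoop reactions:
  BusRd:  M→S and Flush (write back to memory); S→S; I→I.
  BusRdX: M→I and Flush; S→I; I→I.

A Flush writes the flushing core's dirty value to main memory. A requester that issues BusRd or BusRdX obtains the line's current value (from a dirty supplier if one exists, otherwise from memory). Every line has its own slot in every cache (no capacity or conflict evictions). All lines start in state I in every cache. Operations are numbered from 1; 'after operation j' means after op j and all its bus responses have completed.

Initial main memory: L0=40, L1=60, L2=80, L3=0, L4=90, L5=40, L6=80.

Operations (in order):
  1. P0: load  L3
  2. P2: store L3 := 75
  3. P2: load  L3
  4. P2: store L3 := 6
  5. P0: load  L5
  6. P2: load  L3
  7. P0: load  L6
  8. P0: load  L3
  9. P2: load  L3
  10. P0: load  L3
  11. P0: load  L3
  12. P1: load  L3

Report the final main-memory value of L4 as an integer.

memory[L4] = 90

step 1: P0: load  L3  ⟶  SII  (L3)  txn=BusRd  M[L3]=0
step 2: P2: store L3 := 75  ⟶  IIM  (L3)  txn=BusRdX  M[L3]=0
step 3: P2: load  L3  ⟶  IIM  (L3)  txn=∅  M[L3]=0
step 4: P2: store L3 := 6  ⟶  IIM  (L3)  txn=∅  M[L3]=0
step 5: P0: load  L5  ⟶  SII  (L5)  txn=BusRd  M[L5]=40
step 6: P2: load  L3  ⟶  IIM  (L3)  txn=∅  M[L3]=0
step 7: P0: load  L6  ⟶  SII  (L6)  txn=BusRd  M[L6]=80
step 8: P0: load  L3  ⟶  SIS  (L3)  txn=BusRd+Flush  M[L3]=6
step 9: P2: load  L3  ⟶  SIS  (L3)  txn=∅  M[L3]=6
step 10: P0: load  L3  ⟶  SIS  (L3)  txn=∅  M[L3]=6
step 11: P0: load  L3  ⟶  SIS  (L3)  txn=∅  M[L3]=6
step 12: P1: load  L3  ⟶  SSS  (L3)  txn=BusRd  M[L3]=6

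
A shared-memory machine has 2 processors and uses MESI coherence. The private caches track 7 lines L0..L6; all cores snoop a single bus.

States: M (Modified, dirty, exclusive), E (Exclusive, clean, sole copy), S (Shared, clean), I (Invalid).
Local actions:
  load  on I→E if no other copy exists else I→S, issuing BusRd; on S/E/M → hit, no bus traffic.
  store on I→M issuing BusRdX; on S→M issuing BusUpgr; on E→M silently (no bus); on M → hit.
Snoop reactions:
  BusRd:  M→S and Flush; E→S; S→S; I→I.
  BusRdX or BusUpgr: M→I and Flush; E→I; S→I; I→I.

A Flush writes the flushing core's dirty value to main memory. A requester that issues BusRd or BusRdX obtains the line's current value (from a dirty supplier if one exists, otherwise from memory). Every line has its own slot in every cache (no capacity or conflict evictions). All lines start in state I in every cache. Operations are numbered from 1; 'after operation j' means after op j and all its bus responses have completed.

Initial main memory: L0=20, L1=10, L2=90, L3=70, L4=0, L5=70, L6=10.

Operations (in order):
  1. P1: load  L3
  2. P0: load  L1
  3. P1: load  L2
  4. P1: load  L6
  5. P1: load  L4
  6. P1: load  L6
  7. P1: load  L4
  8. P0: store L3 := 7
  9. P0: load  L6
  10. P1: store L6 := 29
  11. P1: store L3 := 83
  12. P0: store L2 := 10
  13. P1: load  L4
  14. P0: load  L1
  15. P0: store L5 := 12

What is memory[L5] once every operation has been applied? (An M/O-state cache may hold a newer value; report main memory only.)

  op1 P1: load  L3 → I/E on L3; bus BusRd; mem=70
  op2 P0: load  L1 → E/I on L1; bus BusRd; mem=10
  op3 P1: load  L2 → I/E on L2; bus BusRd; mem=90
  op4 P1: load  L6 → I/E on L6; bus BusRd; mem=10
  op5 P1: load  L4 → I/E on L4; bus BusRd; mem=0
  op6 P1: load  L6 → I/E on L6; bus (none); mem=10
  op7 P1: load  L4 → I/E on L4; bus (none); mem=0
  op8 P0: store L3 := 7 → M/I on L3; bus BusRdX; mem=70
  op9 P0: load  L6 → S/S on L6; bus BusRd; mem=10
  op10 P1: store L6 := 29 → I/M on L6; bus BusUpgr; mem=10
  op11 P1: store L3 := 83 → I/M on L3; bus BusRdX Flush; mem=7
  op12 P0: store L2 := 10 → M/I on L2; bus BusRdX; mem=90
  op13 P1: load  L4 → I/E on L4; bus (none); mem=0
  op14 P0: load  L1 → E/I on L1; bus (none); mem=10
  op15 P0: store L5 := 12 → M/I on L5; bus BusRdX; mem=70

memory[L5] = 70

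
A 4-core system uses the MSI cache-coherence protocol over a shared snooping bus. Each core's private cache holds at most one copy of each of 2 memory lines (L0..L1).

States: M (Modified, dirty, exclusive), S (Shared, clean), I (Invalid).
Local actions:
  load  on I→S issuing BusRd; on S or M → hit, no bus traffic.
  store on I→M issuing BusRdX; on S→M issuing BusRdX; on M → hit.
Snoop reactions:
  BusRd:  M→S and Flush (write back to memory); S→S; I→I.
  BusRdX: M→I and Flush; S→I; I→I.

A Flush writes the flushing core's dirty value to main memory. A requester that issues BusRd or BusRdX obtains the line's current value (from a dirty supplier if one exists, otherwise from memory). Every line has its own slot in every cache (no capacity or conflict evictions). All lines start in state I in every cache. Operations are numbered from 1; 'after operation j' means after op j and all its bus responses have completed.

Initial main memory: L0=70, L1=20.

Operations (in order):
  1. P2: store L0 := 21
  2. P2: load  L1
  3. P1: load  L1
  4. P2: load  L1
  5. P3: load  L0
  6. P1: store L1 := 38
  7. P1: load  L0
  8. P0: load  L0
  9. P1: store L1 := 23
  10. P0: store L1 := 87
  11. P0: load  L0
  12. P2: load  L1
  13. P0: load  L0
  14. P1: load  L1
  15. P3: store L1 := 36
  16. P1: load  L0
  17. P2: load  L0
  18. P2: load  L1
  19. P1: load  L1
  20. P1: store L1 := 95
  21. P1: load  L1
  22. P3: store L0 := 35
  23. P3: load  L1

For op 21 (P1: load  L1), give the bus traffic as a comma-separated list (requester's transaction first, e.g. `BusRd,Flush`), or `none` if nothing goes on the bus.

[1] P2: store L0 := 21 | P0:I, P1:I, P2:M(21), P3:I | bus: BusRdX
[2] P2: load  L1 | P0:I, P1:I, P2:S(20), P3:I | bus: BusRd
[3] P1: load  L1 | P0:I, P1:S(20), P2:S(20), P3:I | bus: BusRd
[4] P2: load  L1 | P0:I, P1:S(20), P2:S(20), P3:I | bus: none
[5] P3: load  L0 | P0:I, P1:I, P2:S(21), P3:S(21) | bus: BusRd,Flush
[6] P1: store L1 := 38 | P0:I, P1:M(38), P2:I, P3:I | bus: BusRdX
[7] P1: load  L0 | P0:I, P1:S(21), P2:S(21), P3:S(21) | bus: BusRd
[8] P0: load  L0 | P0:S(21), P1:S(21), P2:S(21), P3:S(21) | bus: BusRd
[9] P1: store L1 := 23 | P0:I, P1:M(23), P2:I, P3:I | bus: none
[10] P0: store L1 := 87 | P0:M(87), P1:I, P2:I, P3:I | bus: BusRdX,Flush
[11] P0: load  L0 | P0:S(21), P1:S(21), P2:S(21), P3:S(21) | bus: none
[12] P2: load  L1 | P0:S(87), P1:I, P2:S(87), P3:I | bus: BusRd,Flush
[13] P0: load  L0 | P0:S(21), P1:S(21), P2:S(21), P3:S(21) | bus: none
[14] P1: load  L1 | P0:S(87), P1:S(87), P2:S(87), P3:I | bus: BusRd
[15] P3: store L1 := 36 | P0:I, P1:I, P2:I, P3:M(36) | bus: BusRdX
[16] P1: load  L0 | P0:S(21), P1:S(21), P2:S(21), P3:S(21) | bus: none
[17] P2: load  L0 | P0:S(21), P1:S(21), P2:S(21), P3:S(21) | bus: none
[18] P2: load  L1 | P0:I, P1:I, P2:S(36), P3:S(36) | bus: BusRd,Flush
[19] P1: load  L1 | P0:I, P1:S(36), P2:S(36), P3:S(36) | bus: BusRd
[20] P1: store L1 := 95 | P0:I, P1:M(95), P2:I, P3:I | bus: BusRdX
[21] P1: load  L1 | P0:I, P1:M(95), P2:I, P3:I | bus: none
[22] P3: store L0 := 35 | P0:I, P1:I, P2:I, P3:M(35) | bus: BusRdX
[23] P3: load  L1 | P0:I, P1:S(95), P2:I, P3:S(95) | bus: BusRd,Flush

bus = none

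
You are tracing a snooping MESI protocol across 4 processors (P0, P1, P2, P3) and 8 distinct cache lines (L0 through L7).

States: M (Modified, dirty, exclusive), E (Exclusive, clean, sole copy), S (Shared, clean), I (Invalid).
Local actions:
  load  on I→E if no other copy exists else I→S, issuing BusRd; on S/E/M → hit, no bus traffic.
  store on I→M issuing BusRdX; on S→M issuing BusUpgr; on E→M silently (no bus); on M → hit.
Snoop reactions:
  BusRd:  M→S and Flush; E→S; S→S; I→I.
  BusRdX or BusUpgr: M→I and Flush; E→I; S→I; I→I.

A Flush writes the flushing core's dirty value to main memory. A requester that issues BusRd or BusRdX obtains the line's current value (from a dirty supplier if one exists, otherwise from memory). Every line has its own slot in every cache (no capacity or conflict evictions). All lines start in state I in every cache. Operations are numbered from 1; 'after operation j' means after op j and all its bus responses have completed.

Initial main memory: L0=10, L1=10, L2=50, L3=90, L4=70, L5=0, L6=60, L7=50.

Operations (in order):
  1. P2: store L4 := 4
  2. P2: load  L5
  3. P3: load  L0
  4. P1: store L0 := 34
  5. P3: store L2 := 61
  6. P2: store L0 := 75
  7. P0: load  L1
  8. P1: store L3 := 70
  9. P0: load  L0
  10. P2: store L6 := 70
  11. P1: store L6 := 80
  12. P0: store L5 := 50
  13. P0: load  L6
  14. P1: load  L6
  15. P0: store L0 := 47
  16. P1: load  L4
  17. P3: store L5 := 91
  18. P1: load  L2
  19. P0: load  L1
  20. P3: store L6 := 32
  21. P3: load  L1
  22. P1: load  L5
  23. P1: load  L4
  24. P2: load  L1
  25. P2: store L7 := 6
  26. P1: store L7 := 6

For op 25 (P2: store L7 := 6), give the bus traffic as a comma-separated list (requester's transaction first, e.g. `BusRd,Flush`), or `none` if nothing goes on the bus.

step 1: P2: store L4 := 4  ⟶  IIMI  (L4)  txn=BusRdX  M[L4]=70
step 2: P2: load  L5  ⟶  IIEI  (L5)  txn=BusRd  M[L5]=0
step 3: P3: load  L0  ⟶  IIIE  (L0)  txn=BusRd  M[L0]=10
step 4: P1: store L0 := 34  ⟶  IMII  (L0)  txn=BusRdX  M[L0]=10
step 5: P3: store L2 := 61  ⟶  IIIM  (L2)  txn=BusRdX  M[L2]=50
step 6: P2: store L0 := 75  ⟶  IIMI  (L0)  txn=BusRdX+Flush  M[L0]=34
step 7: P0: load  L1  ⟶  EIII  (L1)  txn=BusRd  M[L1]=10
step 8: P1: store L3 := 70  ⟶  IMII  (L3)  txn=BusRdX  M[L3]=90
step 9: P0: load  L0  ⟶  SISI  (L0)  txn=BusRd+Flush  M[L0]=75
step 10: P2: store L6 := 70  ⟶  IIMI  (L6)  txn=BusRdX  M[L6]=60
step 11: P1: store L6 := 80  ⟶  IMII  (L6)  txn=BusRdX+Flush  M[L6]=70
step 12: P0: store L5 := 50  ⟶  MIII  (L5)  txn=BusRdX  M[L5]=0
step 13: P0: load  L6  ⟶  SSII  (L6)  txn=BusRd+Flush  M[L6]=80
step 14: P1: load  L6  ⟶  SSII  (L6)  txn=∅  M[L6]=80
step 15: P0: store L0 := 47  ⟶  MIII  (L0)  txn=BusUpgr  M[L0]=75
step 16: P1: load  L4  ⟶  ISSI  (L4)  txn=BusRd+Flush  M[L4]=4
step 17: P3: store L5 := 91  ⟶  IIIM  (L5)  txn=BusRdX+Flush  M[L5]=50
step 18: P1: load  L2  ⟶  ISIS  (L2)  txn=BusRd+Flush  M[L2]=61
step 19: P0: load  L1  ⟶  EIII  (L1)  txn=∅  M[L1]=10
step 20: P3: store L6 := 32  ⟶  IIIM  (L6)  txn=BusRdX  M[L6]=80
step 21: P3: load  L1  ⟶  SIIS  (L1)  txn=BusRd  M[L1]=10
step 22: P1: load  L5  ⟶  ISIS  (L5)  txn=BusRd+Flush  M[L5]=91
step 23: P1: load  L4  ⟶  ISSI  (L4)  txn=∅  M[L4]=4
step 24: P2: load  L1  ⟶  SISS  (L1)  txn=BusRd  M[L1]=10
step 25: P2: store L7 := 6  ⟶  IIMI  (L7)  txn=BusRdX  M[L7]=50
step 26: P1: store L7 := 6  ⟶  IMII  (L7)  txn=BusRdX+Flush  M[L7]=6

bus = BusRdX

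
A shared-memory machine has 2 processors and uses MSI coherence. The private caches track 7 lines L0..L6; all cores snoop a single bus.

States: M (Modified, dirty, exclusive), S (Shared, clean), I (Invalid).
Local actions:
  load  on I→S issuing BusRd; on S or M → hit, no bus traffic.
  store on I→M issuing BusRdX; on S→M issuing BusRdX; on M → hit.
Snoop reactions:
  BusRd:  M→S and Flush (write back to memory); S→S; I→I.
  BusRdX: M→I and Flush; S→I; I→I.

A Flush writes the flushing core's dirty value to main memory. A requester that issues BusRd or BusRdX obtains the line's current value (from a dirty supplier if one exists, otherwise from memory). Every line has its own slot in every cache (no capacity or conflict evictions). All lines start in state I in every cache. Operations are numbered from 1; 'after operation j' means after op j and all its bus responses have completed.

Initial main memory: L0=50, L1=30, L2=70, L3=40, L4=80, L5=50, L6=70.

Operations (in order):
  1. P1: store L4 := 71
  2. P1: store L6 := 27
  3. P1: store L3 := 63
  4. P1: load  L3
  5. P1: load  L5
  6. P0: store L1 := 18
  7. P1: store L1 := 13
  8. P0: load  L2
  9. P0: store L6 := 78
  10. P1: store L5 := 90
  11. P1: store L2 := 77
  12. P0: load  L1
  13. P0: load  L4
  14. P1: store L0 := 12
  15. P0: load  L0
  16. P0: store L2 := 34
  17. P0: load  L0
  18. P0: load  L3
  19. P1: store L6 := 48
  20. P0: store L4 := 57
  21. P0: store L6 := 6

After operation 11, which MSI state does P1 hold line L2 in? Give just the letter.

state = M

1. P1: store L4 := 71  bus=[BusRdX]  L4: P0=I P1=M  mem[L4]=80
2. P1: store L6 := 27  bus=[BusRdX]  L6: P0=I P1=M  mem[L6]=70
3. P1: store L3 := 63  bus=[BusRdX]  L3: P0=I P1=M  mem[L3]=40
4. P1: load  L3  bus=[-]  L3: P0=I P1=M  mem[L3]=40
5. P1: load  L5  bus=[BusRd]  L5: P0=I P1=S  mem[L5]=50
6. P0: store L1 := 18  bus=[BusRdX]  L1: P0=M P1=I  mem[L1]=30
7. P1: store L1 := 13  bus=[BusRdX,Flush]  L1: P0=I P1=M  mem[L1]=18
8. P0: load  L2  bus=[BusRd]  L2: P0=S P1=I  mem[L2]=70
9. P0: store L6 := 78  bus=[BusRdX,Flush]  L6: P0=M P1=I  mem[L6]=27
10. P1: store L5 := 90  bus=[BusRdX]  L5: P0=I P1=M  mem[L5]=50
11. P1: store L2 := 77  bus=[BusRdX]  L2: P0=I P1=M  mem[L2]=70
12. P0: load  L1  bus=[BusRd,Flush]  L1: P0=S P1=S  mem[L1]=13
13. P0: load  L4  bus=[BusRd,Flush]  L4: P0=S P1=S  mem[L4]=71
14. P1: store L0 := 12  bus=[BusRdX]  L0: P0=I P1=M  mem[L0]=50
15. P0: load  L0  bus=[BusRd,Flush]  L0: P0=S P1=S  mem[L0]=12
16. P0: store L2 := 34  bus=[BusRdX,Flush]  L2: P0=M P1=I  mem[L2]=77
17. P0: load  L0  bus=[-]  L0: P0=S P1=S  mem[L0]=12
18. P0: load  L3  bus=[BusRd,Flush]  L3: P0=S P1=S  mem[L3]=63
19. P1: store L6 := 48  bus=[BusRdX,Flush]  L6: P0=I P1=M  mem[L6]=78
20. P0: store L4 := 57  bus=[BusRdX]  L4: P0=M P1=I  mem[L4]=71
21. P0: store L6 := 6  bus=[BusRdX,Flush]  L6: P0=M P1=I  mem[L6]=48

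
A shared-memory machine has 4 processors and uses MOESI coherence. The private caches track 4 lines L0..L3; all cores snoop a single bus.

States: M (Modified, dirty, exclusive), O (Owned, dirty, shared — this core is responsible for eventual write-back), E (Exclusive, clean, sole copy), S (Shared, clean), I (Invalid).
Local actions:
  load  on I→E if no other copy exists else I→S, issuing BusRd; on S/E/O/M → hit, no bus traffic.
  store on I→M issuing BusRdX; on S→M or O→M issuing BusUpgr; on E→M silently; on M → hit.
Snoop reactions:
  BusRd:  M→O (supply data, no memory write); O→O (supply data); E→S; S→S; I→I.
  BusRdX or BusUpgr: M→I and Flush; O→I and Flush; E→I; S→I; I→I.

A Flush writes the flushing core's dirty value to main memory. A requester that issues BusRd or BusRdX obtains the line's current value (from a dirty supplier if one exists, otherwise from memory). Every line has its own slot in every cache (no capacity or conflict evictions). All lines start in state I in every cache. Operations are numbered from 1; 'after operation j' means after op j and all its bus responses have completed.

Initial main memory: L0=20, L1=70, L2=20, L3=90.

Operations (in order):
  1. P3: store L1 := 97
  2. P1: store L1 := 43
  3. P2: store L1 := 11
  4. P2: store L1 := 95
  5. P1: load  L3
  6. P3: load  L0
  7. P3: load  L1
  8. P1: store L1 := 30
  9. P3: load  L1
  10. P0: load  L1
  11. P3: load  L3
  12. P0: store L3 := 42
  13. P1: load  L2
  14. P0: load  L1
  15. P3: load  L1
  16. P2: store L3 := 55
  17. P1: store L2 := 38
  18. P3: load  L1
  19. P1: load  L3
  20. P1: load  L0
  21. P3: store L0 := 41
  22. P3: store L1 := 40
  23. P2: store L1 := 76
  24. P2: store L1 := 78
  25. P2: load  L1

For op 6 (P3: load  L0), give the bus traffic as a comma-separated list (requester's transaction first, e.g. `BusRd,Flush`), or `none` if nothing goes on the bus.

  op1 P3: store L1 := 97 → I/I/I/M on L1; bus BusRdX; mem=70
  op2 P1: store L1 := 43 → I/M/I/I on L1; bus BusRdX Flush; mem=97
  op3 P2: store L1 := 11 → I/I/M/I on L1; bus BusRdX Flush; mem=43
  op4 P2: store L1 := 95 → I/I/M/I on L1; bus (none); mem=43
  op5 P1: load  L3 → I/E/I/I on L3; bus BusRd; mem=90
  op6 P3: load  L0 → I/I/I/E on L0; bus BusRd; mem=20
  op7 P3: load  L1 → I/I/O/S on L1; bus BusRd; mem=43
  op8 P1: store L1 := 30 → I/M/I/I on L1; bus BusRdX Flush; mem=95
  op9 P3: load  L1 → I/O/I/S on L1; bus BusRd; mem=95
  op10 P0: load  L1 → S/O/I/S on L1; bus BusRd; mem=95
  op11 P3: load  L3 → I/S/I/S on L3; bus BusRd; mem=90
  op12 P0: store L3 := 42 → M/I/I/I on L3; bus BusRdX; mem=90
  op13 P1: load  L2 → I/E/I/I on L2; bus BusRd; mem=20
  op14 P0: load  L1 → S/O/I/S on L1; bus (none); mem=95
  op15 P3: load  L1 → S/O/I/S on L1; bus (none); mem=95
  op16 P2: store L3 := 55 → I/I/M/I on L3; bus BusRdX Flush; mem=42
  op17 P1: store L2 := 38 → I/M/I/I on L2; bus (none); mem=20
  op18 P3: load  L1 → S/O/I/S on L1; bus (none); mem=95
  op19 P1: load  L3 → I/S/O/I on L3; bus BusRd; mem=42
  op20 P1: load  L0 → I/S/I/S on L0; bus BusRd; mem=20
  op21 P3: store L0 := 41 → I/I/I/M on L0; bus BusUpgr; mem=20
  op22 P3: store L1 := 40 → I/I/I/M on L1; bus BusUpgr Flush; mem=30
  op23 P2: store L1 := 76 → I/I/M/I on L1; bus BusRdX Flush; mem=40
  op24 P2: store L1 := 78 → I/I/M/I on L1; bus (none); mem=40
  op25 P2: load  L1 → I/I/M/I on L1; bus (none); mem=40

bus = BusRd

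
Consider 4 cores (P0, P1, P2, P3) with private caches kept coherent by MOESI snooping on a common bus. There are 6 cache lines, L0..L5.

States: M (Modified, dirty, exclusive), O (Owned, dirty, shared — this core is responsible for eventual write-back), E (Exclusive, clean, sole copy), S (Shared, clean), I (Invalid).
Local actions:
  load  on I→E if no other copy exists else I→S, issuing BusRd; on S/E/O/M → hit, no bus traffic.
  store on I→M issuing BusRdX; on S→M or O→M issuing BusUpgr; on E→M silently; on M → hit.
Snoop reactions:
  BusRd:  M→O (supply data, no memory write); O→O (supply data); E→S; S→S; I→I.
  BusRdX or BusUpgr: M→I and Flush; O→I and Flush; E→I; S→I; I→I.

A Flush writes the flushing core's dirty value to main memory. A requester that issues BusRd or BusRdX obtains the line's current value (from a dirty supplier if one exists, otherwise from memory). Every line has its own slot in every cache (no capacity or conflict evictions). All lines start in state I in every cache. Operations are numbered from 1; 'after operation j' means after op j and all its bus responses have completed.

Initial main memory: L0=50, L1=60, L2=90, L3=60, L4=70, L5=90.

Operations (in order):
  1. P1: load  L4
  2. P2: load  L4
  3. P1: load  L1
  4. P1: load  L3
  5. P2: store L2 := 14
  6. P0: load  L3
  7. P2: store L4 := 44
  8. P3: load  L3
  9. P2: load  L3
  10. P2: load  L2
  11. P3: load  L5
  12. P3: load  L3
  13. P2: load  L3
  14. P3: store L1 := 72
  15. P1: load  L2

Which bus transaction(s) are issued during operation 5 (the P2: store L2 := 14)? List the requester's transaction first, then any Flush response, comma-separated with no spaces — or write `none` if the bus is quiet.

bus = BusRdX

1. P1: load  L4  bus=[BusRd]  L4: P0=I P1=E P2=I P3=I  mem[L4]=70
2. P2: load  L4  bus=[BusRd]  L4: P0=I P1=S P2=S P3=I  mem[L4]=70
3. P1: load  L1  bus=[BusRd]  L1: P0=I P1=E P2=I P3=I  mem[L1]=60
4. P1: load  L3  bus=[BusRd]  L3: P0=I P1=E P2=I P3=I  mem[L3]=60
5. P2: store L2 := 14  bus=[BusRdX]  L2: P0=I P1=I P2=M P3=I  mem[L2]=90
6. P0: load  L3  bus=[BusRd]  L3: P0=S P1=S P2=I P3=I  mem[L3]=60
7. P2: store L4 := 44  bus=[BusUpgr]  L4: P0=I P1=I P2=M P3=I  mem[L4]=70
8. P3: load  L3  bus=[BusRd]  L3: P0=S P1=S P2=I P3=S  mem[L3]=60
9. P2: load  L3  bus=[BusRd]  L3: P0=S P1=S P2=S P3=S  mem[L3]=60
10. P2: load  L2  bus=[-]  L2: P0=I P1=I P2=M P3=I  mem[L2]=90
11. P3: load  L5  bus=[BusRd]  L5: P0=I P1=I P2=I P3=E  mem[L5]=90
12. P3: load  L3  bus=[-]  L3: P0=S P1=S P2=S P3=S  mem[L3]=60
13. P2: load  L3  bus=[-]  L3: P0=S P1=S P2=S P3=S  mem[L3]=60
14. P3: store L1 := 72  bus=[BusRdX]  L1: P0=I P1=I P2=I P3=M  mem[L1]=60
15. P1: load  L2  bus=[BusRd]  L2: P0=I P1=S P2=O P3=I  mem[L2]=90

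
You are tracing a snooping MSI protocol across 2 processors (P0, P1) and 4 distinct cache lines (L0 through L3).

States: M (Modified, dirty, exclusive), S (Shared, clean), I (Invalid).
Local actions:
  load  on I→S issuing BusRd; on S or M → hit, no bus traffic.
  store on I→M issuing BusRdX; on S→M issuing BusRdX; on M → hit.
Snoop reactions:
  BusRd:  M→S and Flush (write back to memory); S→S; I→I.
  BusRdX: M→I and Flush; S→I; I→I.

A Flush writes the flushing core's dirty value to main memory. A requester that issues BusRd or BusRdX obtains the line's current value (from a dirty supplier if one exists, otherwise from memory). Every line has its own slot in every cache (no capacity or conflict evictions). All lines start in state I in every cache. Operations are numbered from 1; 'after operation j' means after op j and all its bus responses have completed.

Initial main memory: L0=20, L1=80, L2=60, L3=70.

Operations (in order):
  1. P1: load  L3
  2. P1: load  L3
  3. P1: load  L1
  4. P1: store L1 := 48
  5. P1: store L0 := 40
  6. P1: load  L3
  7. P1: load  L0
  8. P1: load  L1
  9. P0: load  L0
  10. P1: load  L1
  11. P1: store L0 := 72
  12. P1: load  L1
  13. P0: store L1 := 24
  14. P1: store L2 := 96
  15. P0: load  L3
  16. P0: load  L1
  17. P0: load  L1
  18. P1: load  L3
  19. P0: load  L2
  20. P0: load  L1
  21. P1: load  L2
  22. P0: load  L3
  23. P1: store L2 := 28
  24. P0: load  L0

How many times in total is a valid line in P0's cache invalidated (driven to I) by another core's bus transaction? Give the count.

[1] P1: load  L3 | P0:I, P1:S(70) | bus: BusRd
[2] P1: load  L3 | P0:I, P1:S(70) | bus: none
[3] P1: load  L1 | P0:I, P1:S(80) | bus: BusRd
[4] P1: store L1 := 48 | P0:I, P1:M(48) | bus: BusRdX
[5] P1: store L0 := 40 | P0:I, P1:M(40) | bus: BusRdX
[6] P1: load  L3 | P0:I, P1:S(70) | bus: none
[7] P1: load  L0 | P0:I, P1:M(40) | bus: none
[8] P1: load  L1 | P0:I, P1:M(48) | bus: none
[9] P0: load  L0 | P0:S(40), P1:S(40) | bus: BusRd,Flush
[10] P1: load  L1 | P0:I, P1:M(48) | bus: none
[11] P1: store L0 := 72 | P0:I, P1:M(72) | bus: BusRdX
[12] P1: load  L1 | P0:I, P1:M(48) | bus: none
[13] P0: store L1 := 24 | P0:M(24), P1:I | bus: BusRdX,Flush
[14] P1: store L2 := 96 | P0:I, P1:M(96) | bus: BusRdX
[15] P0: load  L3 | P0:S(70), P1:S(70) | bus: BusRd
[16] P0: load  L1 | P0:M(24), P1:I | bus: none
[17] P0: load  L1 | P0:M(24), P1:I | bus: none
[18] P1: load  L3 | P0:S(70), P1:S(70) | bus: none
[19] P0: load  L2 | P0:S(96), P1:S(96) | bus: BusRd,Flush
[20] P0: load  L1 | P0:M(24), P1:I | bus: none
[21] P1: load  L2 | P0:S(96), P1:S(96) | bus: none
[22] P0: load  L3 | P0:S(70), P1:S(70) | bus: none
[23] P1: store L2 := 28 | P0:I, P1:M(28) | bus: BusRdX
[24] P0: load  L0 | P0:S(72), P1:S(72) | bus: BusRd,Flush

invalidations = 2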